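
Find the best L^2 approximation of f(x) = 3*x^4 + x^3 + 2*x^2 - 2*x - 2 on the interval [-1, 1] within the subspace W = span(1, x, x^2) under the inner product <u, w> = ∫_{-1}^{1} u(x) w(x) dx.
g(x) = 32*x^2/7 - 7*x/5 - 79/35

The best approximation g ∈ W is the orthogonal projection of f onto W. Writing g = a_0 + a_1 x + a_2 x^2, the coefficients solve the normal equations G · a = b where
  G_{ij} = <φ_i, φ_j> and b_i = <f, φ_i>, with φ_0 = 1, φ_1 = x, φ_2 = x^2.
G =
  [2, 0, 2/3]
  [0, 2/3, 0]
  [2/3, 0, 2/5],
b = (-22/15, -14/15, 34/105).
Solving gives a_0 = -79/35, a_1 = -7/5, a_2 = 32/7, so
  g(x) = 32*x^2/7 - 7*x/5 - 79/35.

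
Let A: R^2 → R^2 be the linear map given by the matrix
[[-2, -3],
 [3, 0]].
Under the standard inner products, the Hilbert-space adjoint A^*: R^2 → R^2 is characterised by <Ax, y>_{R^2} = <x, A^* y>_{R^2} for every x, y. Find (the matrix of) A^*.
A^* = A^T =
[[-2, 3],
 [-3, 0]]

For real matrices with standard dot products, the defining identity <Ax, y> = <x, A^* y> gives (Ax)^T y = x^T (A^*) y, i.e. x^T A^T y = x^T (A^*) y. Since this holds for all x, y, we must have A^* = A^T. Therefore
A^* =
[[-2, 3],
 [-3, 0]].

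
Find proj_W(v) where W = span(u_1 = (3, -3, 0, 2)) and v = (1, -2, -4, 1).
proj_W(v) = (3/2, -3/2, 0, 1)

Set up U = [u_1 | ... | u_1] ∈ R^(4×1). The projector onto W = col(U) is P = U (U^T U)^(-1) U^T.
Compute U^T U =
  [22],
and U^T v = (11).
Solve U^T U · c = U^T v for the coefficients: c = (1/2). The projection is proj_W(v) = U c.
Check: (v - proj_W(v)) · u_1 = 0  (should be 0).
Result: proj_W(v) = (3/2, -3/2, 0, 1).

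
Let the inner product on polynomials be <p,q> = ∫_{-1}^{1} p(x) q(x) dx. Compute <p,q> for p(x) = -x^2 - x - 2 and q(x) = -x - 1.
<p,q> = 16/3

Expand the product: p(x)·q(x) = x^3 + 2*x^2 + 3*x + 2.
∫_{-1}^{1} of each monomial x^k gives [2/(k+1) if k even, 0 if k odd]. Integrating term-by-term (or equivalently evaluating the antiderivative F(x) = x^4/4 + 2*x^3/3 + 3*x^2/2 + 2*x at the endpoints):
  F(1) − F(−1) = 53/12 − (-11/12) = 16/3.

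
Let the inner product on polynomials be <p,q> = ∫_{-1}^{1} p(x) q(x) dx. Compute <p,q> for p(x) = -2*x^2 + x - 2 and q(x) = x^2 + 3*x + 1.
<p,q> = -82/15

Expand the product: p(x)·q(x) = -2*x^4 - 5*x^3 - x^2 - 5*x - 2.
∫_{-1}^{1} of each monomial x^k gives [2/(k+1) if k even, 0 if k odd]. Integrating term-by-term (or equivalently evaluating the antiderivative F(x) = -2*x^5/5 - 5*x^4/4 - x^3/3 - 5*x^2/2 - 2*x at the endpoints):
  F(1) − F(−1) = -389/60 − (-61/60) = -82/15.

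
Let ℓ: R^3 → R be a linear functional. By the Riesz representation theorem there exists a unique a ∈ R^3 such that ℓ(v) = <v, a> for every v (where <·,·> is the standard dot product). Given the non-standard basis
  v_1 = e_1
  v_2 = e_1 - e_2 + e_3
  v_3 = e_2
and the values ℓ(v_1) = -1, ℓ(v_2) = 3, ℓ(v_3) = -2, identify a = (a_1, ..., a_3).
a = (-1, -2, 2)

Write a = (a_1, ..., a_3) in the standard basis. For each basis vector v_i, ℓ(v_i) = <v_i, a> is a linear equation in the a_j's. Collect the n equations into a matrix system V a = ℓ, where row i of V is v_i (expressed in the standard basis). Since V is invertible (lower-triangular with 1s on the diagonal, up to permutation), solve by back-substitution:
  V =
[[1, 0, 0],
 [1, -1, 1],
 [0, 1, 0]]
  V a = (-1, 3, -2)
Solving gives a = (-1, -2, 2).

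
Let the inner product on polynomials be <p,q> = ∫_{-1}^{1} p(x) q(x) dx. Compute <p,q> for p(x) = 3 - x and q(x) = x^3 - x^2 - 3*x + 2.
<p,q> = 58/5

Expand the product: p(x)·q(x) = -x^4 + 4*x^3 - 11*x + 6.
∫_{-1}^{1} of each monomial x^k gives [2/(k+1) if k even, 0 if k odd]. Integrating term-by-term (or equivalently evaluating the antiderivative F(x) = -x^5/5 + x^4 - 11*x^2/2 + 6*x at the endpoints):
  F(1) − F(−1) = 13/10 − (-103/10) = 58/5.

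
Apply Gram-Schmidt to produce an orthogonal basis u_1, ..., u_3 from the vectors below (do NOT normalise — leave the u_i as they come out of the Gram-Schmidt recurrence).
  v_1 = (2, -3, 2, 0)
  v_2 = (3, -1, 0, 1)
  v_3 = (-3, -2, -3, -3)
Orthogonal basis:
  u_1 = (2, -3, 2, 0)
  u_2 = (33/17, 10/17, -18/17, 1)
  u_3 = (-9/53, -128/53, -183/53, -101/53)

Apply the Gram-Schmidt recurrence
  u_1 = v_1
  u_i = v_i − Σ_{j<i} ((v_i · u_j) / (u_j · u_j)) · u_j.

Step by step this gives:
  u_1 = (2, -3, 2, 0)
  u_2 = (33/17, 10/17, -18/17, 1)
  u_3 = (-9/53, -128/53, -183/53, -101/53)

Orthogonality check:
  u_2 · u_1 = 0 (should be 0)
  u_3 · u_1 = 0 (should be 0)
  u_3 · u_2 = 0 (should be 0)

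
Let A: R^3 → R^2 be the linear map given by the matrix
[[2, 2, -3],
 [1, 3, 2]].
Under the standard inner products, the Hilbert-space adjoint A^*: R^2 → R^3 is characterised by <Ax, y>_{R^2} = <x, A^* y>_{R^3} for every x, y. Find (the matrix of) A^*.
A^* = A^T =
[[2, 1],
 [2, 3],
 [-3, 2]]

For real matrices with standard dot products, the defining identity <Ax, y> = <x, A^* y> gives (Ax)^T y = x^T (A^*) y, i.e. x^T A^T y = x^T (A^*) y. Since this holds for all x, y, we must have A^* = A^T. Therefore
A^* =
[[2, 1],
 [2, 3],
 [-3, 2]].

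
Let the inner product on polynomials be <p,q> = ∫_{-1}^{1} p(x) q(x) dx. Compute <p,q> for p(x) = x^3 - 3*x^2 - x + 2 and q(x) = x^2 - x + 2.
<p,q> = 22/5

Expand the product: p(x)·q(x) = x^5 - 4*x^4 + 4*x^3 - 3*x^2 - 4*x + 4.
∫_{-1}^{1} of each monomial x^k gives [2/(k+1) if k even, 0 if k odd]. Integrating term-by-term (or equivalently evaluating the antiderivative F(x) = x^6/6 - 4*x^5/5 + x^4 - x^3 - 2*x^2 + 4*x at the endpoints):
  F(1) − F(−1) = 41/30 − (-91/30) = 22/5.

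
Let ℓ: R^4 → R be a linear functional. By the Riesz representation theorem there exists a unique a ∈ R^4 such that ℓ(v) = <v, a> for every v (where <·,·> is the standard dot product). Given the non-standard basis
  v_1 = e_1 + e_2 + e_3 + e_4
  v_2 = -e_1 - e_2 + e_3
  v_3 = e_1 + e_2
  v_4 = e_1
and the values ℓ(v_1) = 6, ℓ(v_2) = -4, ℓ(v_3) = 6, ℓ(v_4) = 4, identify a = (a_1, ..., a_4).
a = (4, 2, 2, -2)

Write a = (a_1, ..., a_4) in the standard basis. For each basis vector v_i, ℓ(v_i) = <v_i, a> is a linear equation in the a_j's. Collect the n equations into a matrix system V a = ℓ, where row i of V is v_i (expressed in the standard basis). Since V is invertible (lower-triangular with 1s on the diagonal, up to permutation), solve by back-substitution:
  V =
[[1, 1, 1, 1],
 [-1, -1, 1, 0],
 [1, 1, 0, 0],
 [1, 0, 0, 0]]
  V a = (6, -4, 6, 4)
Solving gives a = (4, 2, 2, -2).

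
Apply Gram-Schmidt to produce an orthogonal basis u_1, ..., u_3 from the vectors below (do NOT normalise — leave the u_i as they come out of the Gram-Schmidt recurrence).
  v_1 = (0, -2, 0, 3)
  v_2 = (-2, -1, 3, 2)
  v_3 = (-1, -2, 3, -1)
Orthogonal basis:
  u_1 = (0, -2, 0, 3)
  u_2 = (-2, 3/13, 3, 2/13)
  u_3 = (10/17, -69/34, 21/34, -23/17)

Apply the Gram-Schmidt recurrence
  u_1 = v_1
  u_i = v_i − Σ_{j<i} ((v_i · u_j) / (u_j · u_j)) · u_j.

Step by step this gives:
  u_1 = (0, -2, 0, 3)
  u_2 = (-2, 3/13, 3, 2/13)
  u_3 = (10/17, -69/34, 21/34, -23/17)

Orthogonality check:
  u_2 · u_1 = 0 (should be 0)
  u_3 · u_1 = 0 (should be 0)
  u_3 · u_2 = 0 (should be 0)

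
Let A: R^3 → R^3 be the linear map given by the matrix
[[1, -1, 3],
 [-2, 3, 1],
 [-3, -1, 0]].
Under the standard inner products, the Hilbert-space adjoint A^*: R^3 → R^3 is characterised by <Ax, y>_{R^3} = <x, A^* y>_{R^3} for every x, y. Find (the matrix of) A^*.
A^* = A^T =
[[1, -2, -3],
 [-1, 3, -1],
 [3, 1, 0]]

For real matrices with standard dot products, the defining identity <Ax, y> = <x, A^* y> gives (Ax)^T y = x^T (A^*) y, i.e. x^T A^T y = x^T (A^*) y. Since this holds for all x, y, we must have A^* = A^T. Therefore
A^* =
[[1, -2, -3],
 [-1, 3, -1],
 [3, 1, 0]].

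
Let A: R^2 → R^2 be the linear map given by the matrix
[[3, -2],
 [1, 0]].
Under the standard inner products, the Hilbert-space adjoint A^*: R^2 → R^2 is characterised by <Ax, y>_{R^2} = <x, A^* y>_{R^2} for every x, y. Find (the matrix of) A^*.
A^* = A^T =
[[3, 1],
 [-2, 0]]

For real matrices with standard dot products, the defining identity <Ax, y> = <x, A^* y> gives (Ax)^T y = x^T (A^*) y, i.e. x^T A^T y = x^T (A^*) y. Since this holds for all x, y, we must have A^* = A^T. Therefore
A^* =
[[3, 1],
 [-2, 0]].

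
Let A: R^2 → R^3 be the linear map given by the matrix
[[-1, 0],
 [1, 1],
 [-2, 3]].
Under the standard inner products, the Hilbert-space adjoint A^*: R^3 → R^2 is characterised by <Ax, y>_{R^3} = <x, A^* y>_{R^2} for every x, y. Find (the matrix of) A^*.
A^* = A^T =
[[-1, 1, -2],
 [0, 1, 3]]

For real matrices with standard dot products, the defining identity <Ax, y> = <x, A^* y> gives (Ax)^T y = x^T (A^*) y, i.e. x^T A^T y = x^T (A^*) y. Since this holds for all x, y, we must have A^* = A^T. Therefore
A^* =
[[-1, 1, -2],
 [0, 1, 3]].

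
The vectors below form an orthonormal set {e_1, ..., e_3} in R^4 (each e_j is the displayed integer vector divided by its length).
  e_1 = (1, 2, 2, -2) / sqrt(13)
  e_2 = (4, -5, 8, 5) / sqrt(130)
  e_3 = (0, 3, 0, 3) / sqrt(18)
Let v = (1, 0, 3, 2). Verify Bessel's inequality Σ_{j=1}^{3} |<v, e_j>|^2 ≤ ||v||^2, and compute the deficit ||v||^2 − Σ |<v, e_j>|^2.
Σ |<v, e_j>|^2 = 69/5; ||v||^2 = 14; deficit = 1/5

Write each e_j = u_j / sqrt(<u_j, u_j>) where u_j is the displayed integer vector. Then <v, e_j> = <v, u_j> / sqrt(<u_j, u_j>), so |<v, e_j>|^2 = <v, u_j>^2 / <u_j, u_j>.
Coefficients: <v, e_1> = 3/sqrt(13), <v, e_2> = 38/sqrt(130), <v, e_3> = 6/sqrt(18).
Square and sum: Σ |<v, e_j>|^2 = 69/5.
Compute ||v||^2 = v·v = 14.
Deficit = 14 − 69/5 = 1/5 ≥ 0, confirming Bessel's inequality. (The deficit equals ||v − Σ <v,e_j> e_j||^2, the squared distance from v to span{e_j}.)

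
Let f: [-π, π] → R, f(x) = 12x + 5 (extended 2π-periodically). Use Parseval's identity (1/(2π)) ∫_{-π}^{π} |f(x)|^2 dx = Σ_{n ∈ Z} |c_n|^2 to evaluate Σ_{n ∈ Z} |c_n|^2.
Σ |c_n|^2 = 48π^2 + 25

Expand and integrate term by term over [-π, π]:
  ∫ (12x)^2 dx = 144·(2π^3/3); ∫ 2·12·(5)·x dx = 0 (odd integrand); ∫ 5^2 dx = 25·2π.
So (1/(2π)) ∫_{-π}^{π} (12x + 5)^2 dx = 144π^2/3 + 25 = 48π^2 + 25.
Parseval ⇒ Σ |c_n|^2 = 48π^2 + 25.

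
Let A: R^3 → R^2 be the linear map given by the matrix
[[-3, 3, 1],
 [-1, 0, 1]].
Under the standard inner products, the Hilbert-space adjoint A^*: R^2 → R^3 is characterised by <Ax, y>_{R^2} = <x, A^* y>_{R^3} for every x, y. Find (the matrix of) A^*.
A^* = A^T =
[[-3, -1],
 [3, 0],
 [1, 1]]

For real matrices with standard dot products, the defining identity <Ax, y> = <x, A^* y> gives (Ax)^T y = x^T (A^*) y, i.e. x^T A^T y = x^T (A^*) y. Since this holds for all x, y, we must have A^* = A^T. Therefore
A^* =
[[-3, -1],
 [3, 0],
 [1, 1]].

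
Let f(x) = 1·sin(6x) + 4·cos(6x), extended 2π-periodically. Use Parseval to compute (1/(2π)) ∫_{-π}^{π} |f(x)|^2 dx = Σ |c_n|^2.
Σ |c_n|^2 = 17/2

Expand |f|^2 and use orthogonality of {sin(nx), cos(mx)} on [-π, π]:
  ∫_{-π}^{π} sin(nx)^2 dx = π, ∫ cos(mx)^2 dx = π, and cross terms integrate to 0.
So ∫_{-π}^{π} f(x)^2 dx = 1^2 · π + 4^2 · π = (1 + 16)π.
Divide by 2π: (1 + 16)/2 = 17/2.
By Parseval, this equals Σ |c_n|^2.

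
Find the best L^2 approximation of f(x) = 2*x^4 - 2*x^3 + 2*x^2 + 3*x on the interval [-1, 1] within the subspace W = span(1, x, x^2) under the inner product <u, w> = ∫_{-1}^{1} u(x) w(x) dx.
g(x) = 26*x^2/7 + 9*x/5 - 6/35

The best approximation g ∈ W is the orthogonal projection of f onto W. Writing g = a_0 + a_1 x + a_2 x^2, the coefficients solve the normal equations G · a = b where
  G_{ij} = <φ_i, φ_j> and b_i = <f, φ_i>, with φ_0 = 1, φ_1 = x, φ_2 = x^2.
G =
  [2, 0, 2/3]
  [0, 2/3, 0]
  [2/3, 0, 2/5],
b = (32/15, 6/5, 48/35).
Solving gives a_0 = -6/35, a_1 = 9/5, a_2 = 26/7, so
  g(x) = 26*x^2/7 + 9*x/5 - 6/35.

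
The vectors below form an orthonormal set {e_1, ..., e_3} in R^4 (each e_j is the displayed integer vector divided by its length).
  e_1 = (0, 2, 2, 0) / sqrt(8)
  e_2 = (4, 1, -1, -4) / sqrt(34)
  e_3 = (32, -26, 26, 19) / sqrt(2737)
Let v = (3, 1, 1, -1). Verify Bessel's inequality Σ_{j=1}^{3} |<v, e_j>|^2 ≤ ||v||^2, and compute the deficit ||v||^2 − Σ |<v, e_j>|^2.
Σ |<v, e_j>|^2 = 269/23; ||v||^2 = 12; deficit = 7/23

Write each e_j = u_j / sqrt(<u_j, u_j>) where u_j is the displayed integer vector. Then <v, e_j> = <v, u_j> / sqrt(<u_j, u_j>), so |<v, e_j>|^2 = <v, u_j>^2 / <u_j, u_j>.
Coefficients: <v, e_1> = 4/sqrt(8), <v, e_2> = 16/sqrt(34), <v, e_3> = 77/sqrt(2737).
Square and sum: Σ |<v, e_j>|^2 = 269/23.
Compute ||v||^2 = v·v = 12.
Deficit = 12 − 269/23 = 7/23 ≥ 0, confirming Bessel's inequality. (The deficit equals ||v − Σ <v,e_j> e_j||^2, the squared distance from v to span{e_j}.)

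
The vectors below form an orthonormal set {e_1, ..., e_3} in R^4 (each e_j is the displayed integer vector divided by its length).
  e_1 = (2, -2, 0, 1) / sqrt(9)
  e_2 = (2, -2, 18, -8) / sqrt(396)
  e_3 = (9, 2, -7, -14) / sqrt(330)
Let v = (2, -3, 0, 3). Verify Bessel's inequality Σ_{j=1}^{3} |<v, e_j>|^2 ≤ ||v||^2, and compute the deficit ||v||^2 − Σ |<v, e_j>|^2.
Σ |<v, e_j>|^2 = 22; ||v||^2 = 22; deficit = 0

Write each e_j = u_j / sqrt(<u_j, u_j>) where u_j is the displayed integer vector. Then <v, e_j> = <v, u_j> / sqrt(<u_j, u_j>), so |<v, e_j>|^2 = <v, u_j>^2 / <u_j, u_j>.
Coefficients: <v, e_1> = 13/sqrt(9), <v, e_2> = -14/sqrt(396), <v, e_3> = -30/sqrt(330).
Square and sum: Σ |<v, e_j>|^2 = 22.
Compute ||v||^2 = v·v = 22.
Deficit = 22 − 22 = 0 ≥ 0, confirming Bessel's inequality. (The deficit equals ||v − Σ <v,e_j> e_j||^2, the squared distance from v to span{e_j}.)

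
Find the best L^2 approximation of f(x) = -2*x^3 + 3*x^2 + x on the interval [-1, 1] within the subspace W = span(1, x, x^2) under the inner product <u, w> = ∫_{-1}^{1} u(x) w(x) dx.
g(x) = 3*x^2 - x/5

The best approximation g ∈ W is the orthogonal projection of f onto W. Writing g = a_0 + a_1 x + a_2 x^2, the coefficients solve the normal equations G · a = b where
  G_{ij} = <φ_i, φ_j> and b_i = <f, φ_i>, with φ_0 = 1, φ_1 = x, φ_2 = x^2.
G =
  [2, 0, 2/3]
  [0, 2/3, 0]
  [2/3, 0, 2/5],
b = (2, -2/15, 6/5).
Solving gives a_0 = 0, a_1 = -1/5, a_2 = 3, so
  g(x) = 3*x^2 - x/5.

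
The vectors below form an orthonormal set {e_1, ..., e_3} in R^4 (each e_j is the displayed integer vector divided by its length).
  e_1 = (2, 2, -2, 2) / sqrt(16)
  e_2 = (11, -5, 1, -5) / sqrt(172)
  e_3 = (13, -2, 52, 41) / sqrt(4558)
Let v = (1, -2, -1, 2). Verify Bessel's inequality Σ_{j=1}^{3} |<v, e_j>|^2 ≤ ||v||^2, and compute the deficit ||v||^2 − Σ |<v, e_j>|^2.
Σ |<v, e_j>|^2 = 219/106; ||v||^2 = 10; deficit = 841/106

Write each e_j = u_j / sqrt(<u_j, u_j>) where u_j is the displayed integer vector. Then <v, e_j> = <v, u_j> / sqrt(<u_j, u_j>), so |<v, e_j>|^2 = <v, u_j>^2 / <u_j, u_j>.
Coefficients: <v, e_1> = 4/sqrt(16), <v, e_2> = 10/sqrt(172), <v, e_3> = 47/sqrt(4558).
Square and sum: Σ |<v, e_j>|^2 = 219/106.
Compute ||v||^2 = v·v = 10.
Deficit = 10 − 219/106 = 841/106 ≥ 0, confirming Bessel's inequality. (The deficit equals ||v − Σ <v,e_j> e_j||^2, the squared distance from v to span{e_j}.)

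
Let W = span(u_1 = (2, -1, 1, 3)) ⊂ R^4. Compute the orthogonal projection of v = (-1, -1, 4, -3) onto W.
proj_W(v) = (-4/5, 2/5, -2/5, -6/5)

Set up U = [u_1 | ... | u_1] ∈ R^(4×1). The projector onto W = col(U) is P = U (U^T U)^(-1) U^T.
Compute U^T U =
  [15],
and U^T v = (-6).
Solve U^T U · c = U^T v for the coefficients: c = (-2/5). The projection is proj_W(v) = U c.
Check: (v - proj_W(v)) · u_1 = 0  (should be 0).
Result: proj_W(v) = (-4/5, 2/5, -2/5, -6/5).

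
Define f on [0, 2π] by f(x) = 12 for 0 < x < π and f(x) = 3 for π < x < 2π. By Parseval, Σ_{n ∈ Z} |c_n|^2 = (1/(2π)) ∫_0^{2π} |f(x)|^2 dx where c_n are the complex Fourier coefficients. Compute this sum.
Σ |c_n|^2 = 153/2

Parseval equates the L^2 energy of f (normalised by 1/(2π)) with the ℓ^2 sum of its Fourier coefficients: (1/(2π)) ∫_0^{2π} |f|^2 = Σ |c_n|^2.
Compute the left side: (1/(2π)) [∫_0^π 12^2 dx + ∫_π^{2π} 3^2 dx] = (1/(2π)) · (144π + 9π) = (144 + 9)/2 = 153/2.
So Σ_{n ∈ Z} |c_n|^2 = 153/2.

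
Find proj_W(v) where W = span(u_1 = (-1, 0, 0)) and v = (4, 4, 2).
proj_W(v) = (4, 0, 0)

Set up U = [u_1 | ... | u_1] ∈ R^(3×1). The projector onto W = col(U) is P = U (U^T U)^(-1) U^T.
Compute U^T U =
  [1],
and U^T v = (-4).
Solve U^T U · c = U^T v for the coefficients: c = (-4). The projection is proj_W(v) = U c.
Check: (v - proj_W(v)) · u_1 = 0  (should be 0).
Result: proj_W(v) = (4, 0, 0).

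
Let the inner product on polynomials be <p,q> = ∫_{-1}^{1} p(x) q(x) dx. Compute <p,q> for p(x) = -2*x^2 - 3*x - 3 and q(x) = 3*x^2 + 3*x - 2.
<p,q> = 4/15

Expand the product: p(x)·q(x) = -6*x^4 - 15*x^3 - 14*x^2 - 3*x + 6.
∫_{-1}^{1} of each monomial x^k gives [2/(k+1) if k even, 0 if k odd]. Integrating term-by-term (or equivalently evaluating the antiderivative F(x) = -6*x^5/5 - 15*x^4/4 - 14*x^3/3 - 3*x^2/2 + 6*x at the endpoints):
  F(1) − F(−1) = -307/60 − (-323/60) = 4/15.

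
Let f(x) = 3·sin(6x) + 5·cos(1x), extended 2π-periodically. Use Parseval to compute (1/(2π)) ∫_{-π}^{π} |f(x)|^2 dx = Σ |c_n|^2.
Σ |c_n|^2 = 17

Expand |f|^2 and use orthogonality of {sin(nx), cos(mx)} on [-π, π]:
  ∫_{-π}^{π} sin(nx)^2 dx = π, ∫ cos(mx)^2 dx = π, and cross terms integrate to 0.
So ∫_{-π}^{π} f(x)^2 dx = 3^2 · π + 5^2 · π = (9 + 25)π.
Divide by 2π: (9 + 25)/2 = 17.
By Parseval, this equals Σ |c_n|^2.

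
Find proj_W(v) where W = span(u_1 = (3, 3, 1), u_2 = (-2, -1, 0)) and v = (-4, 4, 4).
proj_W(v) = (-4, 4, 4)

Set up U = [u_1 | ... | u_2] ∈ R^(3×2). The projector onto W = col(U) is P = U (U^T U)^(-1) U^T.
Compute U^T U =
  [19, -9]
  [-9, 5],
and U^T v = (4, 4).
Solve U^T U · c = U^T v for the coefficients: c = (4, 8). The projection is proj_W(v) = U c.
Check: (v - proj_W(v)) · u_1 = 0  (should be 0).
Check: (v - proj_W(v)) · u_2 = 0  (should be 0).
Result: proj_W(v) = (-4, 4, 4).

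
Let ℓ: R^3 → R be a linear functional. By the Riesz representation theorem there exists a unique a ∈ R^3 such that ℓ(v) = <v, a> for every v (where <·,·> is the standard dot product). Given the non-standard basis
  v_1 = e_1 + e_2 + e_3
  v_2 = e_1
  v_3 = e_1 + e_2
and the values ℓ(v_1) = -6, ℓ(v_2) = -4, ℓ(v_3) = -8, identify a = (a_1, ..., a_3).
a = (-4, -4, 2)

Write a = (a_1, ..., a_3) in the standard basis. For each basis vector v_i, ℓ(v_i) = <v_i, a> is a linear equation in the a_j's. Collect the n equations into a matrix system V a = ℓ, where row i of V is v_i (expressed in the standard basis). Since V is invertible (lower-triangular with 1s on the diagonal, up to permutation), solve by back-substitution:
  V =
[[1, 1, 1],
 [1, 0, 0],
 [1, 1, 0]]
  V a = (-6, -4, -8)
Solving gives a = (-4, -4, 2).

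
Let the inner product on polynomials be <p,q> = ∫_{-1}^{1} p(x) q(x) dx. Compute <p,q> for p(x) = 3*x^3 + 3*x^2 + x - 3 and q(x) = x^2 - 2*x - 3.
<p,q> = 112/15

Expand the product: p(x)·q(x) = 3*x^5 - 3*x^4 - 14*x^3 - 14*x^2 + 3*x + 9.
∫_{-1}^{1} of each monomial x^k gives [2/(k+1) if k even, 0 if k odd]. Integrating term-by-term (or equivalently evaluating the antiderivative F(x) = x^6/2 - 3*x^5/5 - 7*x^4/2 - 14*x^3/3 + 3*x^2/2 + 9*x at the endpoints):
  F(1) − F(−1) = 67/30 − (-157/30) = 112/15.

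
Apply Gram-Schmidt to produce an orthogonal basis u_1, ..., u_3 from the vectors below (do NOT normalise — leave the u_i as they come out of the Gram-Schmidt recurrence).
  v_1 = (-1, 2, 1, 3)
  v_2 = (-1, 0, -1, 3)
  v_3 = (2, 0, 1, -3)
Orthogonal basis:
  u_1 = (-1, 2, 1, 3)
  u_2 = (-2/5, -6/5, -8/5, 6/5)
  u_3 = (19/21, 1/21, -1/21, 2/7)

Apply the Gram-Schmidt recurrence
  u_1 = v_1
  u_i = v_i − Σ_{j<i} ((v_i · u_j) / (u_j · u_j)) · u_j.

Step by step this gives:
  u_1 = (-1, 2, 1, 3)
  u_2 = (-2/5, -6/5, -8/5, 6/5)
  u_3 = (19/21, 1/21, -1/21, 2/7)

Orthogonality check:
  u_2 · u_1 = 0 (should be 0)
  u_3 · u_1 = 0 (should be 0)
  u_3 · u_2 = 0 (should be 0)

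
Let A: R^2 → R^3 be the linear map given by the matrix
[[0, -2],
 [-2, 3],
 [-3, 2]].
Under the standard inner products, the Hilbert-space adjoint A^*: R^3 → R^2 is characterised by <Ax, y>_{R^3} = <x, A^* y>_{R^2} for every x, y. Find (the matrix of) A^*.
A^* = A^T =
[[0, -2, -3],
 [-2, 3, 2]]

For real matrices with standard dot products, the defining identity <Ax, y> = <x, A^* y> gives (Ax)^T y = x^T (A^*) y, i.e. x^T A^T y = x^T (A^*) y. Since this holds for all x, y, we must have A^* = A^T. Therefore
A^* =
[[0, -2, -3],
 [-2, 3, 2]].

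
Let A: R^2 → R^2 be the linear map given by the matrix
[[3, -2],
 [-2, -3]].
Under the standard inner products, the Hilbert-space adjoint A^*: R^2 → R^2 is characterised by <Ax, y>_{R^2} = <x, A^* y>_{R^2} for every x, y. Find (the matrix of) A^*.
A^* = A^T =
[[3, -2],
 [-2, -3]]

For real matrices with standard dot products, the defining identity <Ax, y> = <x, A^* y> gives (Ax)^T y = x^T (A^*) y, i.e. x^T A^T y = x^T (A^*) y. Since this holds for all x, y, we must have A^* = A^T. Therefore
A^* =
[[3, -2],
 [-2, -3]].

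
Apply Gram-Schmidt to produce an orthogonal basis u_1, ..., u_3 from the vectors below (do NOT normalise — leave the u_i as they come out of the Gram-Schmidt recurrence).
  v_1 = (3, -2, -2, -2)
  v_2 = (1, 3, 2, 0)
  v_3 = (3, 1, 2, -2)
Orthogonal basis:
  u_1 = (3, -2, -2, -2)
  u_2 = (2, 7/3, 4/3, -2/3)
  u_3 = (-4/35, -4/5, 44/35, -22/35)

Apply the Gram-Schmidt recurrence
  u_1 = v_1
  u_i = v_i − Σ_{j<i} ((v_i · u_j) / (u_j · u_j)) · u_j.

Step by step this gives:
  u_1 = (3, -2, -2, -2)
  u_2 = (2, 7/3, 4/3, -2/3)
  u_3 = (-4/35, -4/5, 44/35, -22/35)

Orthogonality check:
  u_2 · u_1 = 0 (should be 0)
  u_3 · u_1 = 0 (should be 0)
  u_3 · u_2 = 0 (should be 0)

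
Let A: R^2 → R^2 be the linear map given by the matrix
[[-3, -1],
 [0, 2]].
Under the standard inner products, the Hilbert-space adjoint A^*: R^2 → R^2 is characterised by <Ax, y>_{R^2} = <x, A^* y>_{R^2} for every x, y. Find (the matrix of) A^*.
A^* = A^T =
[[-3, 0],
 [-1, 2]]

For real matrices with standard dot products, the defining identity <Ax, y> = <x, A^* y> gives (Ax)^T y = x^T (A^*) y, i.e. x^T A^T y = x^T (A^*) y. Since this holds for all x, y, we must have A^* = A^T. Therefore
A^* =
[[-3, 0],
 [-1, 2]].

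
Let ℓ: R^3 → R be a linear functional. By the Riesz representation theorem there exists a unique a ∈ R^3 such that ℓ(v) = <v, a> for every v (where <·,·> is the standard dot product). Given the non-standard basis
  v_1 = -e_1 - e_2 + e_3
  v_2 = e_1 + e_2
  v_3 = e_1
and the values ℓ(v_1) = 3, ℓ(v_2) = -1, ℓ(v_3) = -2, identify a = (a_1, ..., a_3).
a = (-2, 1, 2)

Write a = (a_1, ..., a_3) in the standard basis. For each basis vector v_i, ℓ(v_i) = <v_i, a> is a linear equation in the a_j's. Collect the n equations into a matrix system V a = ℓ, where row i of V is v_i (expressed in the standard basis). Since V is invertible (lower-triangular with 1s on the diagonal, up to permutation), solve by back-substitution:
  V =
[[-1, -1, 1],
 [1, 1, 0],
 [1, 0, 0]]
  V a = (3, -1, -2)
Solving gives a = (-2, 1, 2).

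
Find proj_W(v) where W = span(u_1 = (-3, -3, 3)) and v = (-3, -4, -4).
proj_W(v) = (-1, -1, 1)

Set up U = [u_1 | ... | u_1] ∈ R^(3×1). The projector onto W = col(U) is P = U (U^T U)^(-1) U^T.
Compute U^T U =
  [27],
and U^T v = (9).
Solve U^T U · c = U^T v for the coefficients: c = (1/3). The projection is proj_W(v) = U c.
Check: (v - proj_W(v)) · u_1 = 0  (should be 0).
Result: proj_W(v) = (-1, -1, 1).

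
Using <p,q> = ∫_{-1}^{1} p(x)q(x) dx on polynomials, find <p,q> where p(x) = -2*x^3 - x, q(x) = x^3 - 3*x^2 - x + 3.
<p,q> = 52/105

Expand the product: p(x)·q(x) = -2*x^6 + 6*x^5 + x^4 - 3*x^3 + x^2 - 3*x.
∫_{-1}^{1} of each monomial x^k gives [2/(k+1) if k even, 0 if k odd]. Integrating term-by-term (or equivalently evaluating the antiderivative F(x) = -2*x^7/7 + x^6 + x^5/5 - 3*x^4/4 + x^3/3 - 3*x^2/2 at the endpoints):
  F(1) − F(−1) = -421/420 − (-629/420) = 52/105.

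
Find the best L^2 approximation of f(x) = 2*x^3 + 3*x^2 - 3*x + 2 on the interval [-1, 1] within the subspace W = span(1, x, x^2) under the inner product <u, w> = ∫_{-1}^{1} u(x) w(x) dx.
g(x) = 3*x^2 - 9*x/5 + 2

The best approximation g ∈ W is the orthogonal projection of f onto W. Writing g = a_0 + a_1 x + a_2 x^2, the coefficients solve the normal equations G · a = b where
  G_{ij} = <φ_i, φ_j> and b_i = <f, φ_i>, with φ_0 = 1, φ_1 = x, φ_2 = x^2.
G =
  [2, 0, 2/3]
  [0, 2/3, 0]
  [2/3, 0, 2/5],
b = (6, -6/5, 38/15).
Solving gives a_0 = 2, a_1 = -9/5, a_2 = 3, so
  g(x) = 3*x^2 - 9*x/5 + 2.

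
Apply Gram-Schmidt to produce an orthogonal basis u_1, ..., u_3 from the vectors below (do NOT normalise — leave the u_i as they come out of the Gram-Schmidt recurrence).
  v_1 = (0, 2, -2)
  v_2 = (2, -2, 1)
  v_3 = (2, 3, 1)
Orthogonal basis:
  u_1 = (0, 2, -2)
  u_2 = (2, -1/2, -1/2)
  u_3 = (10/9, 20/9, 20/9)

Apply the Gram-Schmidt recurrence
  u_1 = v_1
  u_i = v_i − Σ_{j<i} ((v_i · u_j) / (u_j · u_j)) · u_j.

Step by step this gives:
  u_1 = (0, 2, -2)
  u_2 = (2, -1/2, -1/2)
  u_3 = (10/9, 20/9, 20/9)

Orthogonality check:
  u_2 · u_1 = 0 (should be 0)
  u_3 · u_1 = 0 (should be 0)
  u_3 · u_2 = 0 (should be 0)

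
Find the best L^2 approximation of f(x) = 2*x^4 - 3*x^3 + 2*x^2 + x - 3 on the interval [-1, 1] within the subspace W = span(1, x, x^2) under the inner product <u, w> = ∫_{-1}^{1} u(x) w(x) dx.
g(x) = 26*x^2/7 - 4*x/5 - 111/35

The best approximation g ∈ W is the orthogonal projection of f onto W. Writing g = a_0 + a_1 x + a_2 x^2, the coefficients solve the normal equations G · a = b where
  G_{ij} = <φ_i, φ_j> and b_i = <f, φ_i>, with φ_0 = 1, φ_1 = x, φ_2 = x^2.
G =
  [2, 0, 2/3]
  [0, 2/3, 0]
  [2/3, 0, 2/5],
b = (-58/15, -8/15, -22/35).
Solving gives a_0 = -111/35, a_1 = -4/5, a_2 = 26/7, so
  g(x) = 26*x^2/7 - 4*x/5 - 111/35.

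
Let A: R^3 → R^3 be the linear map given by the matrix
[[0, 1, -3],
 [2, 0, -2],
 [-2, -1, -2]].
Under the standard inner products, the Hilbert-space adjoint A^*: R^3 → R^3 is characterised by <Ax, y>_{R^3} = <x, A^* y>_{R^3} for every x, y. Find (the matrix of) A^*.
A^* = A^T =
[[0, 2, -2],
 [1, 0, -1],
 [-3, -2, -2]]

For real matrices with standard dot products, the defining identity <Ax, y> = <x, A^* y> gives (Ax)^T y = x^T (A^*) y, i.e. x^T A^T y = x^T (A^*) y. Since this holds for all x, y, we must have A^* = A^T. Therefore
A^* =
[[0, 2, -2],
 [1, 0, -1],
 [-3, -2, -2]].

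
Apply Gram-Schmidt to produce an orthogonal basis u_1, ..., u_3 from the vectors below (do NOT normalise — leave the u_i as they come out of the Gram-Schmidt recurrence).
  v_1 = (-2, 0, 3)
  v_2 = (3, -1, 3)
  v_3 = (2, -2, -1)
Orthogonal basis:
  u_1 = (-2, 0, 3)
  u_2 = (45/13, -1, 30/13)
  u_3 = (-39/119, -195/119, -26/119)

Apply the Gram-Schmidt recurrence
  u_1 = v_1
  u_i = v_i − Σ_{j<i} ((v_i · u_j) / (u_j · u_j)) · u_j.

Step by step this gives:
  u_1 = (-2, 0, 3)
  u_2 = (45/13, -1, 30/13)
  u_3 = (-39/119, -195/119, -26/119)

Orthogonality check:
  u_2 · u_1 = 0 (should be 0)
  u_3 · u_1 = 0 (should be 0)
  u_3 · u_2 = 0 (should be 0)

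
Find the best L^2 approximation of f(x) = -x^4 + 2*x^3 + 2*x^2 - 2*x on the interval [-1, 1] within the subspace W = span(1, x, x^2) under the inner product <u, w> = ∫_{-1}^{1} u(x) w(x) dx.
g(x) = 8*x^2/7 - 4*x/5 + 3/35

The best approximation g ∈ W is the orthogonal projection of f onto W. Writing g = a_0 + a_1 x + a_2 x^2, the coefficients solve the normal equations G · a = b where
  G_{ij} = <φ_i, φ_j> and b_i = <f, φ_i>, with φ_0 = 1, φ_1 = x, φ_2 = x^2.
G =
  [2, 0, 2/3]
  [0, 2/3, 0]
  [2/3, 0, 2/5],
b = (14/15, -8/15, 18/35).
Solving gives a_0 = 3/35, a_1 = -4/5, a_2 = 8/7, so
  g(x) = 8*x^2/7 - 4*x/5 + 3/35.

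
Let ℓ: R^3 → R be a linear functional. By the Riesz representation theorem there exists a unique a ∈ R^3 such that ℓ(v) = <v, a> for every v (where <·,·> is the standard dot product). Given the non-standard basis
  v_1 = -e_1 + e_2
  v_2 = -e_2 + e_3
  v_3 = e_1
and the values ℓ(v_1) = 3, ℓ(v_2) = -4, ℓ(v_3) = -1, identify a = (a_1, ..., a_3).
a = (-1, 2, -2)

Write a = (a_1, ..., a_3) in the standard basis. For each basis vector v_i, ℓ(v_i) = <v_i, a> is a linear equation in the a_j's. Collect the n equations into a matrix system V a = ℓ, where row i of V is v_i (expressed in the standard basis). Since V is invertible (lower-triangular with 1s on the diagonal, up to permutation), solve by back-substitution:
  V =
[[-1, 1, 0],
 [0, -1, 1],
 [1, 0, 0]]
  V a = (3, -4, -1)
Solving gives a = (-1, 2, -2).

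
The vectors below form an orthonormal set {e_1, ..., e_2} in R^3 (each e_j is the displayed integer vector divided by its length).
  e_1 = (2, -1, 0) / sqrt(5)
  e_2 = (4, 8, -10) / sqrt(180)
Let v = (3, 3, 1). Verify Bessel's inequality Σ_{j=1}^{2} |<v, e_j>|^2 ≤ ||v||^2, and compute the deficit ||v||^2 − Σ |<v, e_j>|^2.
Σ |<v, e_j>|^2 = 50/9; ||v||^2 = 19; deficit = 121/9

Write each e_j = u_j / sqrt(<u_j, u_j>) where u_j is the displayed integer vector. Then <v, e_j> = <v, u_j> / sqrt(<u_j, u_j>), so |<v, e_j>|^2 = <v, u_j>^2 / <u_j, u_j>.
Coefficients: <v, e_1> = 3/sqrt(5), <v, e_2> = 26/sqrt(180).
Square and sum: Σ |<v, e_j>|^2 = 50/9.
Compute ||v||^2 = v·v = 19.
Deficit = 19 − 50/9 = 121/9 ≥ 0, confirming Bessel's inequality. (The deficit equals ||v − Σ <v,e_j> e_j||^2, the squared distance from v to span{e_j}.)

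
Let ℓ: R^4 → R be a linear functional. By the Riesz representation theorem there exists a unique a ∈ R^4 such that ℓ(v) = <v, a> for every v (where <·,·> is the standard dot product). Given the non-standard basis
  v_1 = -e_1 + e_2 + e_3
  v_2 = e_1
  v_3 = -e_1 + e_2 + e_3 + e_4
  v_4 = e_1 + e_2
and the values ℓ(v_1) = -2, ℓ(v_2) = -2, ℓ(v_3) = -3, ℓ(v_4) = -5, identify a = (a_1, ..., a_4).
a = (-2, -3, -1, -1)

Write a = (a_1, ..., a_4) in the standard basis. For each basis vector v_i, ℓ(v_i) = <v_i, a> is a linear equation in the a_j's. Collect the n equations into a matrix system V a = ℓ, where row i of V is v_i (expressed in the standard basis). Since V is invertible (lower-triangular with 1s on the diagonal, up to permutation), solve by back-substitution:
  V =
[[-1, 1, 1, 0],
 [1, 0, 0, 0],
 [-1, 1, 1, 1],
 [1, 1, 0, 0]]
  V a = (-2, -2, -3, -5)
Solving gives a = (-2, -3, -1, -1).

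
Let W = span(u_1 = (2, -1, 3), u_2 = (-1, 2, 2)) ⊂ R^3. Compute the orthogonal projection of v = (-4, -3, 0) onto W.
proj_W(v) = (-32/61, 5/122, -159/122)

Set up U = [u_1 | ... | u_2] ∈ R^(3×2). The projector onto W = col(U) is P = U (U^T U)^(-1) U^T.
Compute U^T U =
  [14, 2]
  [2, 9],
and U^T v = (-5, -2).
Solve U^T U · c = U^T v for the coefficients: c = (-41/122, -9/61). The projection is proj_W(v) = U c.
Check: (v - proj_W(v)) · u_1 = 0  (should be 0).
Check: (v - proj_W(v)) · u_2 = 0  (should be 0).
Result: proj_W(v) = (-32/61, 5/122, -159/122).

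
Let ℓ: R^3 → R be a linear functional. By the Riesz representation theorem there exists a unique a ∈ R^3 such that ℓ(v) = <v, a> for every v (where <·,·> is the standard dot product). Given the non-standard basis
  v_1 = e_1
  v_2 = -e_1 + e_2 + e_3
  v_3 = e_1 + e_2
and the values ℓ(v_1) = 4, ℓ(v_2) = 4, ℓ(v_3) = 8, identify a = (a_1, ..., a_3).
a = (4, 4, 4)

Write a = (a_1, ..., a_3) in the standard basis. For each basis vector v_i, ℓ(v_i) = <v_i, a> is a linear equation in the a_j's. Collect the n equations into a matrix system V a = ℓ, where row i of V is v_i (expressed in the standard basis). Since V is invertible (lower-triangular with 1s on the diagonal, up to permutation), solve by back-substitution:
  V =
[[1, 0, 0],
 [-1, 1, 1],
 [1, 1, 0]]
  V a = (4, 4, 8)
Solving gives a = (4, 4, 4).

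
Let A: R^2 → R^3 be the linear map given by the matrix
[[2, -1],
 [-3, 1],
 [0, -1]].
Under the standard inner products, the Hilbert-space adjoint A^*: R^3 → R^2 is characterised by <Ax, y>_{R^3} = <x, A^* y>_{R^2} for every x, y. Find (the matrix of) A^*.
A^* = A^T =
[[2, -3, 0],
 [-1, 1, -1]]

For real matrices with standard dot products, the defining identity <Ax, y> = <x, A^* y> gives (Ax)^T y = x^T (A^*) y, i.e. x^T A^T y = x^T (A^*) y. Since this holds for all x, y, we must have A^* = A^T. Therefore
A^* =
[[2, -3, 0],
 [-1, 1, -1]].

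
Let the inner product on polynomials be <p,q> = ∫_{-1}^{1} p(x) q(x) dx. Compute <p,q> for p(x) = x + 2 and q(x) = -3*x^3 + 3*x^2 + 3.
<p,q> = 74/5

Expand the product: p(x)·q(x) = -3*x^4 - 3*x^3 + 6*x^2 + 3*x + 6.
∫_{-1}^{1} of each monomial x^k gives [2/(k+1) if k even, 0 if k odd]. Integrating term-by-term (or equivalently evaluating the antiderivative F(x) = -3*x^5/5 - 3*x^4/4 + 2*x^3 + 3*x^2/2 + 6*x at the endpoints):
  F(1) − F(−1) = 163/20 − (-133/20) = 74/5.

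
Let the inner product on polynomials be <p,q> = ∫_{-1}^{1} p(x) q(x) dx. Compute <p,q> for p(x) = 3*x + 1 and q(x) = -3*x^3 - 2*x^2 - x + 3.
<p,q> = -14/15

Expand the product: p(x)·q(x) = -9*x^4 - 9*x^3 - 5*x^2 + 8*x + 3.
∫_{-1}^{1} of each monomial x^k gives [2/(k+1) if k even, 0 if k odd]. Integrating term-by-term (or equivalently evaluating the antiderivative F(x) = -9*x^5/5 - 9*x^4/4 - 5*x^3/3 + 4*x^2 + 3*x at the endpoints):
  F(1) − F(−1) = 77/60 − (133/60) = -14/15.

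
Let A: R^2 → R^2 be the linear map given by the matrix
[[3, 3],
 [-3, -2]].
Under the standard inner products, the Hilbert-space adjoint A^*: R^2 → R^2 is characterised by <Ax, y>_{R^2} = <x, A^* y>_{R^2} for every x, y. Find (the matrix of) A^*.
A^* = A^T =
[[3, -3],
 [3, -2]]

For real matrices with standard dot products, the defining identity <Ax, y> = <x, A^* y> gives (Ax)^T y = x^T (A^*) y, i.e. x^T A^T y = x^T (A^*) y. Since this holds for all x, y, we must have A^* = A^T. Therefore
A^* =
[[3, -3],
 [3, -2]].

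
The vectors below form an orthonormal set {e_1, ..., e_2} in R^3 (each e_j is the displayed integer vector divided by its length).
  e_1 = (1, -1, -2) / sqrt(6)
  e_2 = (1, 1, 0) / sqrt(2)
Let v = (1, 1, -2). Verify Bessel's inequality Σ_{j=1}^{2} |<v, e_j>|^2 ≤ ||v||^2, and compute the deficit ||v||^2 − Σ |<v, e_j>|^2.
Σ |<v, e_j>|^2 = 14/3; ||v||^2 = 6; deficit = 4/3

Write each e_j = u_j / sqrt(<u_j, u_j>) where u_j is the displayed integer vector. Then <v, e_j> = <v, u_j> / sqrt(<u_j, u_j>), so |<v, e_j>|^2 = <v, u_j>^2 / <u_j, u_j>.
Coefficients: <v, e_1> = 4/sqrt(6), <v, e_2> = 2/sqrt(2).
Square and sum: Σ |<v, e_j>|^2 = 14/3.
Compute ||v||^2 = v·v = 6.
Deficit = 6 − 14/3 = 4/3 ≥ 0, confirming Bessel's inequality. (The deficit equals ||v − Σ <v,e_j> e_j||^2, the squared distance from v to span{e_j}.)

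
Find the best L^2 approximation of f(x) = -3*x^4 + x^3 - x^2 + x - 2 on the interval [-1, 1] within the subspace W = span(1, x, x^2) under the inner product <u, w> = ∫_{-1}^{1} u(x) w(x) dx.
g(x) = -25*x^2/7 + 8*x/5 - 61/35

The best approximation g ∈ W is the orthogonal projection of f onto W. Writing g = a_0 + a_1 x + a_2 x^2, the coefficients solve the normal equations G · a = b where
  G_{ij} = <φ_i, φ_j> and b_i = <f, φ_i>, with φ_0 = 1, φ_1 = x, φ_2 = x^2.
G =
  [2, 0, 2/3]
  [0, 2/3, 0]
  [2/3, 0, 2/5],
b = (-88/15, 16/15, -272/105).
Solving gives a_0 = -61/35, a_1 = 8/5, a_2 = -25/7, so
  g(x) = -25*x^2/7 + 8*x/5 - 61/35.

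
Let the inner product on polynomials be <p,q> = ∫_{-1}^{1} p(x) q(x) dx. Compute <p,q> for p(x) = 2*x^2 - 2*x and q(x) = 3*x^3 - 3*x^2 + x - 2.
<p,q> = -44/5

Expand the product: p(x)·q(x) = 6*x^5 - 12*x^4 + 8*x^3 - 6*x^2 + 4*x.
∫_{-1}^{1} of each monomial x^k gives [2/(k+1) if k even, 0 if k odd]. Integrating term-by-term (or equivalently evaluating the antiderivative F(x) = x^6 - 12*x^5/5 + 2*x^4 - 2*x^3 + 2*x^2 at the endpoints):
  F(1) − F(−1) = 3/5 − (47/5) = -44/5.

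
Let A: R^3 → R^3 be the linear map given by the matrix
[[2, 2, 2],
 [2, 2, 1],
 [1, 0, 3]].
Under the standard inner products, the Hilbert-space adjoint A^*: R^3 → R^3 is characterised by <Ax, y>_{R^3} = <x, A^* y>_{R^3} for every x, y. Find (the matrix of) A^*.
A^* = A^T =
[[2, 2, 1],
 [2, 2, 0],
 [2, 1, 3]]

For real matrices with standard dot products, the defining identity <Ax, y> = <x, A^* y> gives (Ax)^T y = x^T (A^*) y, i.e. x^T A^T y = x^T (A^*) y. Since this holds for all x, y, we must have A^* = A^T. Therefore
A^* =
[[2, 2, 1],
 [2, 2, 0],
 [2, 1, 3]].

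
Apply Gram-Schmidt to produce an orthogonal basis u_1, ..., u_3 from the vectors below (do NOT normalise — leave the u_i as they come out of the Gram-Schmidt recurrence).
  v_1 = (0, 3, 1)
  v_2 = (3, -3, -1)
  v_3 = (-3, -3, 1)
Orthogonal basis:
  u_1 = (0, 3, 1)
  u_2 = (3, 0, 0)
  u_3 = (0, -3/5, 9/5)

Apply the Gram-Schmidt recurrence
  u_1 = v_1
  u_i = v_i − Σ_{j<i} ((v_i · u_j) / (u_j · u_j)) · u_j.

Step by step this gives:
  u_1 = (0, 3, 1)
  u_2 = (3, 0, 0)
  u_3 = (0, -3/5, 9/5)

Orthogonality check:
  u_2 · u_1 = 0 (should be 0)
  u_3 · u_1 = 0 (should be 0)
  u_3 · u_2 = 0 (should be 0)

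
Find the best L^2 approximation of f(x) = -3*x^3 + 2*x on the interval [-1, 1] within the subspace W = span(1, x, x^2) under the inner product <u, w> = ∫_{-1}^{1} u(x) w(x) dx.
g(x) = x/5

The best approximation g ∈ W is the orthogonal projection of f onto W. Writing g = a_0 + a_1 x + a_2 x^2, the coefficients solve the normal equations G · a = b where
  G_{ij} = <φ_i, φ_j> and b_i = <f, φ_i>, with φ_0 = 1, φ_1 = x, φ_2 = x^2.
G =
  [2, 0, 2/3]
  [0, 2/3, 0]
  [2/3, 0, 2/5],
b = (0, 2/15, 0).
Solving gives a_0 = 0, a_1 = 1/5, a_2 = 0, so
  g(x) = x/5.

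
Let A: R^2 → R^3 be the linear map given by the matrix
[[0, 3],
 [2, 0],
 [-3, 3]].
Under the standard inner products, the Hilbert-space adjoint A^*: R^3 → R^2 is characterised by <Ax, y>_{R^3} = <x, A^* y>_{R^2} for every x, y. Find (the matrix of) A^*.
A^* = A^T =
[[0, 2, -3],
 [3, 0, 3]]

For real matrices with standard dot products, the defining identity <Ax, y> = <x, A^* y> gives (Ax)^T y = x^T (A^*) y, i.e. x^T A^T y = x^T (A^*) y. Since this holds for all x, y, we must have A^* = A^T. Therefore
A^* =
[[0, 2, -3],
 [3, 0, 3]].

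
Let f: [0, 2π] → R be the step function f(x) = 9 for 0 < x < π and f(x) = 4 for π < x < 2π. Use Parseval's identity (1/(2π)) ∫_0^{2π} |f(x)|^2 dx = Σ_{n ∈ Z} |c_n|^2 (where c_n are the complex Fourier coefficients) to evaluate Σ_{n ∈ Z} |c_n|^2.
Σ |c_n|^2 = 97/2

Parseval equates the L^2 energy of f (normalised by 1/(2π)) with the ℓ^2 sum of its Fourier coefficients: (1/(2π)) ∫_0^{2π} |f|^2 = Σ |c_n|^2.
Compute the left side: (1/(2π)) [∫_0^π 9^2 dx + ∫_π^{2π} 4^2 dx] = (1/(2π)) · (81π + 16π) = (81 + 16)/2 = 97/2.
So Σ_{n ∈ Z} |c_n|^2 = 97/2.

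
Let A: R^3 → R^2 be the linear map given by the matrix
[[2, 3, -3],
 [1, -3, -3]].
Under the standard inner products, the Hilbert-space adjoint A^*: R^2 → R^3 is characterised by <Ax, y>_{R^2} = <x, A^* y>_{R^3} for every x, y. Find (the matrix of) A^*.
A^* = A^T =
[[2, 1],
 [3, -3],
 [-3, -3]]

For real matrices with standard dot products, the defining identity <Ax, y> = <x, A^* y> gives (Ax)^T y = x^T (A^*) y, i.e. x^T A^T y = x^T (A^*) y. Since this holds for all x, y, we must have A^* = A^T. Therefore
A^* =
[[2, 1],
 [3, -3],
 [-3, -3]].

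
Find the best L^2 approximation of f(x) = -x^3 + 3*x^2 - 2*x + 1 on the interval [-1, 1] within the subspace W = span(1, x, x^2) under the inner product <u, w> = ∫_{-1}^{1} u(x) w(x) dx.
g(x) = 3*x^2 - 13*x/5 + 1

The best approximation g ∈ W is the orthogonal projection of f onto W. Writing g = a_0 + a_1 x + a_2 x^2, the coefficients solve the normal equations G · a = b where
  G_{ij} = <φ_i, φ_j> and b_i = <f, φ_i>, with φ_0 = 1, φ_1 = x, φ_2 = x^2.
G =
  [2, 0, 2/3]
  [0, 2/3, 0]
  [2/3, 0, 2/5],
b = (4, -26/15, 28/15).
Solving gives a_0 = 1, a_1 = -13/5, a_2 = 3, so
  g(x) = 3*x^2 - 13*x/5 + 1.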